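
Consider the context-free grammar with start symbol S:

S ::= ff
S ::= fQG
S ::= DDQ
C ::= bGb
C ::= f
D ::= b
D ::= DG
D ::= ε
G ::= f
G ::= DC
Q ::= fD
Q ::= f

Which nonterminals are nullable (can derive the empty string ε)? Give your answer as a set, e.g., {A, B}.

Directly nullable (have an ε-rule): {D}.
Not nullable: C, G, Q, S — each has a terminal in every rule's right-hand side or depends on a non-nullable symbol.

{D}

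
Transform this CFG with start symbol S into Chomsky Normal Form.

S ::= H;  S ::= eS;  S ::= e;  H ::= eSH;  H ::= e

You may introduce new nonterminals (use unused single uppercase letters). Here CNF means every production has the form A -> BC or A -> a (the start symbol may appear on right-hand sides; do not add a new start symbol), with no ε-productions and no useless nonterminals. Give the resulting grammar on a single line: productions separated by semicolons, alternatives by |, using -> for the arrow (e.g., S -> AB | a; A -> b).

No ε-productions.
After unit-elimination: S -> e | eS | eSH; H -> e | eSH.
TERM: introduce A -> e and substitute in every rule of length ≥2.
BIN: H -> ASH becomes H -> AB, B -> SH; S -> ASH becomes S -> AC, C -> SH.

S -> e | AC | AS; A -> e; B -> SH; C -> SH; H -> e | AB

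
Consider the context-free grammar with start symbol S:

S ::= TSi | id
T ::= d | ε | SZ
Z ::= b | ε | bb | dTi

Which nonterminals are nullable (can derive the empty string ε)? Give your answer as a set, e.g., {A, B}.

Directly nullable (have an ε-rule): {T, Z}.
Not nullable: S — each has a terminal in every rule's right-hand side or depends on a non-nullable symbol.

{T, Z}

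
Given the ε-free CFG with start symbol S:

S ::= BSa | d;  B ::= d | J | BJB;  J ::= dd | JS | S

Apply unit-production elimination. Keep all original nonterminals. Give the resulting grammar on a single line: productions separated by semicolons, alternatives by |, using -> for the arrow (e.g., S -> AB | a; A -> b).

S -> d | BSa; B -> d | JS | dd | BJB | BSa; J -> d | JS | dd | BSa

Unit productions: B->J, J->S.
Unit pairs (A ⇒* B via units): (B,J), (B,S), (J,S).
S: inherits non-unit rules of {S} → BSa | d.
B: inherits non-unit rules of {B, J, S} → BJB | BSa | JS | d | dd.
J: inherits non-unit rules of {J, S} → BSa | JS | d | dd.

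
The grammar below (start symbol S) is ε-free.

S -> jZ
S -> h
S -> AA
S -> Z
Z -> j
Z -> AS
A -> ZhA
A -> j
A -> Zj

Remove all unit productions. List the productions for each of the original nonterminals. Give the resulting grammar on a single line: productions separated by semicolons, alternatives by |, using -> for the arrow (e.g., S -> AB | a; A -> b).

Unit productions: S->Z.
Unit pairs (A ⇒* B via units): (S,Z).
S: inherits non-unit rules of {S, Z} → AA | AS | h | j | jZ.
A: inherits non-unit rules of {A} → ZhA | Zj | j.
Z: inherits non-unit rules of {Z} → AS | j.

S -> h | j | AA | AS | jZ; A -> j | Zj | ZhA; Z -> j | AS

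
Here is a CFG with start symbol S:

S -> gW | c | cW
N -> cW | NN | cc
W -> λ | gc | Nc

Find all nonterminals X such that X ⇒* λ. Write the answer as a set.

{W}

Directly nullable (have an ε-rule): {W}.
Not nullable: N, S — each has a terminal in every rule's right-hand side or depends on a non-nullable symbol.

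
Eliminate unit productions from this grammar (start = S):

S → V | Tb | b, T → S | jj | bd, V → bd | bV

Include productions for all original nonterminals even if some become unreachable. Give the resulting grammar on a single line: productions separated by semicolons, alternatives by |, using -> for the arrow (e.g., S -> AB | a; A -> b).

Unit productions: S->V, T->S.
Unit pairs (A ⇒* B via units): (S,V), (T,S), (T,V).
S: inherits non-unit rules of {S, V} → Tb | b | bV | bd.
T: inherits non-unit rules of {S, T, V} → Tb | b | bV | bd | jj.
V: inherits non-unit rules of {V} → bV | bd.

S -> b | Tb | bV | bd; T -> b | Tb | bV | bd | jj; V -> bV | bd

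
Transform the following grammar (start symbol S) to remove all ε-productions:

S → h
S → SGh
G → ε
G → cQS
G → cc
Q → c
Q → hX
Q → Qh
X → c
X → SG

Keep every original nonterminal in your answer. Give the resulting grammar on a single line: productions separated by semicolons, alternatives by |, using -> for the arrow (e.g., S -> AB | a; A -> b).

S -> h | Sh | SGh; G -> cc | cQS; Q -> c | Qh | hX; X -> S | c | SG

Nullable set: {G}.
S -> SGh: G nullable, giving SGh | Sh.
Drop G -> ε.
X -> SG: G nullable, giving S | SG.
Unchanged (no nullable symbols): S -> h; G -> cQS; G -> cc; Q -> Qh; Q -> c; Q -> hX; X -> c.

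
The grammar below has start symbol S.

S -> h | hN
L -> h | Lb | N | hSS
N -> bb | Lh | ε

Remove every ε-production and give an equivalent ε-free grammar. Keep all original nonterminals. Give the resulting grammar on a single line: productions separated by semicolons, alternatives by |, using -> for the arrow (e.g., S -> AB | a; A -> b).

Nullable set: {L, N}.
S -> hN: N nullable, giving h | hN.
L -> Lb: L nullable, giving Lb | b.
L -> N: N nullable, giving N.
Drop N -> ε.
N -> Lh: L nullable, giving Lh | h.
Unchanged (no nullable symbols): S -> h; L -> h; L -> hSS; N -> bb.

S -> h | hN; L -> N | b | h | Lb | hSS; N -> h | Lh | bb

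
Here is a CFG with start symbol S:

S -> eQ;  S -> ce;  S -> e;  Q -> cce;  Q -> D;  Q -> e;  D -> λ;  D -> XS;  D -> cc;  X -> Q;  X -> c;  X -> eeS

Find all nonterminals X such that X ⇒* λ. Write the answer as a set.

Directly nullable (have an ε-rule): {D}.
Q is nullable via Q -> D (every symbol on the right is already known nullable).
X is nullable via X -> Q (every symbol on the right is already known nullable).
Not nullable: S — each has a terminal in every rule's right-hand side or depends on a non-nullable symbol.

{D, Q, X}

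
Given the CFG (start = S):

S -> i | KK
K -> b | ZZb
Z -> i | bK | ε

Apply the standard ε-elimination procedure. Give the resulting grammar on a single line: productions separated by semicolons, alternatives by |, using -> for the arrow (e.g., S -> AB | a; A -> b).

Nullable set: {Z}.
K -> ZZb: Z, Z nullable, giving ZZb | Zb | b.
Drop Z -> ε.
Unchanged (no nullable symbols): S -> KK; S -> i; K -> b; Z -> bK; Z -> i.

S -> i | KK; K -> b | Zb | ZZb; Z -> i | bK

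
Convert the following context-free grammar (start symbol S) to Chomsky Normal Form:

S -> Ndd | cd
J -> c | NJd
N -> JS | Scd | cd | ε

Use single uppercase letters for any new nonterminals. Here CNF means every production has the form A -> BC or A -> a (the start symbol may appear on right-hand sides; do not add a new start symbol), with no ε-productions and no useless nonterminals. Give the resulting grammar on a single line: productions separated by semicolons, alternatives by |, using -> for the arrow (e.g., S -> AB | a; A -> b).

S -> AA | BA | NE; A -> d; B -> c; C -> JA; D -> BA; E -> AA; J -> c | JA | NC; N -> BA | JS | SD

Nullable: {N}; after ε-elimination: S -> cd | dd | Ndd; J -> c | Jd | NJd; N -> JS | cd | Scd.
No unit productions to eliminate.
TERM: introduce B -> c, A -> d and substitute in every rule of length ≥2.
BIN: J -> NJA becomes J -> NC, C -> JA; N -> SBA becomes N -> SD, D -> BA; S -> NAA becomes S -> NE, E -> AA.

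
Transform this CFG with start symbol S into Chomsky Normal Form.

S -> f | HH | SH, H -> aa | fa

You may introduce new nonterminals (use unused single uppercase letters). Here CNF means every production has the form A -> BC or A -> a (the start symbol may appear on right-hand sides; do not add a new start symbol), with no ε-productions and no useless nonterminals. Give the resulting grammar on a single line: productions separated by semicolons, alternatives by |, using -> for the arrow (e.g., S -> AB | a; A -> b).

No ε-productions.
No unit productions to eliminate.
TERM: introduce A -> a, B -> f and substitute in every rule of length ≥2.

S -> f | HH | SH; A -> a; B -> f; H -> AA | BA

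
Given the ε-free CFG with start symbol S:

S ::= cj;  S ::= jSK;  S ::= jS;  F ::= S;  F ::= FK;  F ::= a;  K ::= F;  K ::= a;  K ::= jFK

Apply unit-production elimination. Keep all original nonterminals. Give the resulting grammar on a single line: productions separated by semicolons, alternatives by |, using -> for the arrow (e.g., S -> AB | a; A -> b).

S -> cj | jS | jSK; F -> a | FK | cj | jS | jSK; K -> a | FK | cj | jS | jFK | jSK

Unit productions: F->S, K->F.
Unit pairs (A ⇒* B via units): (F,S), (K,F), (K,S).
S: inherits non-unit rules of {S} → cj | jS | jSK.
F: inherits non-unit rules of {F, S} → FK | a | cj | jS | jSK.
K: inherits non-unit rules of {F, K, S} → FK | a | cj | jFK | jS | jSK.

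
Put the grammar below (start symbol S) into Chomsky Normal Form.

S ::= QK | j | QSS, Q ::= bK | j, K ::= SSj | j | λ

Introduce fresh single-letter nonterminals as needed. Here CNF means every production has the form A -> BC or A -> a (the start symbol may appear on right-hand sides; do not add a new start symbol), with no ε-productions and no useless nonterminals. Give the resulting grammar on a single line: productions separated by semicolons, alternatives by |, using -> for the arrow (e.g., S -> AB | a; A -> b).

S -> b | j | BK | QD | QK; A -> j; B -> b; C -> SA; D -> SS; K -> j | SC; Q -> b | j | BK

Nullable: {K}; after ε-elimination: S -> Q | j | QK | QSS; K -> j | SSj; Q -> b | j | bK.
After unit-elimination: S -> b | j | QK | bK | QSS; K -> j | SSj; Q -> b | j | bK.
TERM: introduce B -> b, A -> j and substitute in every rule of length ≥2.
BIN: K -> SSA becomes K -> SC, C -> SA; S -> QSS becomes S -> QD, D -> SS.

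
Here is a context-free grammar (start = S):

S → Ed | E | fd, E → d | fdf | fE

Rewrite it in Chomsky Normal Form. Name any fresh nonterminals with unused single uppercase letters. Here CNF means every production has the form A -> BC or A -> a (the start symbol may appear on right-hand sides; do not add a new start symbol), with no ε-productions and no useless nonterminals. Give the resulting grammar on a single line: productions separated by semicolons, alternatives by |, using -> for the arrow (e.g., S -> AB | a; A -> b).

S -> d | AB | AD | AE | EB; A -> f; B -> d; C -> BA; D -> BA; E -> d | AC | AE

No ε-productions.
After unit-elimination: S -> d | Ed | fE | fd | fdf; E -> d | fE | fdf.
TERM: introduce B -> d, A -> f and substitute in every rule of length ≥2.
BIN: E -> ABA becomes E -> AC, C -> BA; S -> ABA becomes S -> AD, D -> BA.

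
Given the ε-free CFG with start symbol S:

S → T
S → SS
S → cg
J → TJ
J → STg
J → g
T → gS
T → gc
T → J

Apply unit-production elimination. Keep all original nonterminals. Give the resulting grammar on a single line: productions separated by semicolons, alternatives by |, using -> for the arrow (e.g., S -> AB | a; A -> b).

Unit productions: S->T, T->J.
Unit pairs (A ⇒* B via units): (S,J), (S,T), (T,J).
S: inherits non-unit rules of {J, S, T} → SS | STg | TJ | cg | g | gS | gc.
J: inherits non-unit rules of {J} → STg | TJ | g.
T: inherits non-unit rules of {J, T} → STg | TJ | g | gS | gc.

S -> g | SS | TJ | cg | gS | gc | STg; J -> g | TJ | STg; T -> g | TJ | gS | gc | STg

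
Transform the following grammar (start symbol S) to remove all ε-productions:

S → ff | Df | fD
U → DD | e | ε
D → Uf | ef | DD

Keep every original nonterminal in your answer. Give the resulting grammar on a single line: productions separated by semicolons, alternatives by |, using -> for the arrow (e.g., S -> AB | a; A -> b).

Nullable set: {U}.
D -> Uf: U nullable, giving Uf | f.
Drop U -> ε.
Unchanged (no nullable symbols): S -> Df; S -> fD; S -> ff; D -> DD; D -> ef; U -> DD; U -> e.

S -> Df | fD | ff; D -> f | DD | Uf | ef; U -> e | DD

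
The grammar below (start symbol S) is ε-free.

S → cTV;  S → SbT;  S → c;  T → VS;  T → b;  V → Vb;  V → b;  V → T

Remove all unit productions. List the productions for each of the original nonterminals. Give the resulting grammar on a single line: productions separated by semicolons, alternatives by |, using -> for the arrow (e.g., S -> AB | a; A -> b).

S -> c | SbT | cTV; T -> b | VS; V -> b | VS | Vb

Unit productions: V->T.
Unit pairs (A ⇒* B via units): (V,T).
S: inherits non-unit rules of {S} → SbT | c | cTV.
T: inherits non-unit rules of {T} → VS | b.
V: inherits non-unit rules of {T, V} → VS | Vb | b.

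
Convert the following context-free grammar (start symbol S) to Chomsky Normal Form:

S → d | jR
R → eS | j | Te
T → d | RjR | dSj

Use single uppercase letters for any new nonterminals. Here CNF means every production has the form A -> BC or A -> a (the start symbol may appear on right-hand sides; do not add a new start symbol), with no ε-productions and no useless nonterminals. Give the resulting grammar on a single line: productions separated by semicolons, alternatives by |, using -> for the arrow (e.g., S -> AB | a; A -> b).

S -> d | BR; A -> e; B -> j; C -> d; D -> SB; E -> BR; R -> j | AS | TA; T -> d | CD | RE

No ε-productions.
No unit productions to eliminate.
TERM: introduce C -> d, A -> e, B -> j and substitute in every rule of length ≥2.
BIN: T -> CSB becomes T -> CD, D -> SB; T -> RBR becomes T -> RE, E -> BR.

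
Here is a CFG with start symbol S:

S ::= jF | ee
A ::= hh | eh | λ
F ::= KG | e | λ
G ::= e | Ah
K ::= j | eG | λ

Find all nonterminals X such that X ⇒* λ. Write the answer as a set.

{A, F, K}

Directly nullable (have an ε-rule): {A, F, K}.
Not nullable: G, S — each has a terminal in every rule's right-hand side or depends on a non-nullable symbol.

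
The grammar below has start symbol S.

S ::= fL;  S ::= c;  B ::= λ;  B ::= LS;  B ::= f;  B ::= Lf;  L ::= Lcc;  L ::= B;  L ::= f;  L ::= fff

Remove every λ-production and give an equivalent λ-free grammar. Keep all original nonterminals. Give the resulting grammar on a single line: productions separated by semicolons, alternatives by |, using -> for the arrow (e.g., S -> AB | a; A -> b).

S -> c | f | fL; B -> S | f | LS | Lf; L -> B | f | cc | Lcc | fff

Nullable set: {B, L}.
S -> fL: L nullable, giving f | fL.
Drop B -> λ.
B -> LS: L nullable, giving LS | S.
B -> Lf: L nullable, giving Lf | f.
L -> B: B nullable, giving B.
L -> Lcc: L nullable, giving Lcc | cc.
Unchanged (no nullable symbols): S -> c; B -> f; L -> f; L -> fff.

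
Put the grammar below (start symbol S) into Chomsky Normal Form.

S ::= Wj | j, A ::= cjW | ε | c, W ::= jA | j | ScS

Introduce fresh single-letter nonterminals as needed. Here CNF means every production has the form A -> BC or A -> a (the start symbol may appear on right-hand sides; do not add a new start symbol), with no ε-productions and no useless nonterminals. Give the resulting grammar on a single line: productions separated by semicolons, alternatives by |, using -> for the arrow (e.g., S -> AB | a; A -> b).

S -> j | WC; A -> c | BD; B -> c; C -> j; D -> CW; E -> BS; W -> j | CA | SE

Nullable: {A}; after ε-elimination: S -> j | Wj; A -> c | cjW; W -> j | jA | ScS.
No unit productions to eliminate.
TERM: introduce B -> c, C -> j and substitute in every rule of length ≥2.
BIN: A -> BCW becomes A -> BD, D -> CW; W -> SBS becomes W -> SE, E -> BS.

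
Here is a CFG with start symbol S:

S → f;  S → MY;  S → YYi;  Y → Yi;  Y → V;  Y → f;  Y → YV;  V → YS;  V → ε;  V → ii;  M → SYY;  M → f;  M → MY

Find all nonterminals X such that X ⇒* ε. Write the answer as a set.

{V, Y}

Directly nullable (have an ε-rule): {V}.
Y is nullable via Y -> V (every symbol on the right is already known nullable).
Not nullable: M, S — each has a terminal in every rule's right-hand side or depends on a non-nullable symbol.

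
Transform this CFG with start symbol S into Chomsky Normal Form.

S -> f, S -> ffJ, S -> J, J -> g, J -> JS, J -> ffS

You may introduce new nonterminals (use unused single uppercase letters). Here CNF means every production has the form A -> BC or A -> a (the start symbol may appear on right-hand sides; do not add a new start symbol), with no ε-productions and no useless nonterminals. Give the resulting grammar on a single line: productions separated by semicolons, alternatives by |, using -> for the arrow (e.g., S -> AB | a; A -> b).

S -> f | g | AC | AD | JS; A -> f; B -> AS; C -> AJ; D -> AS; J -> g | AB | JS

No ε-productions.
After unit-elimination: S -> f | g | JS | ffJ | ffS; J -> g | JS | ffS.
TERM: introduce A -> f and substitute in every rule of length ≥2.
BIN: J -> AAS becomes J -> AB, B -> AS; S -> AAJ becomes S -> AC, C -> AJ; S -> AAS becomes S -> AD, D -> AS.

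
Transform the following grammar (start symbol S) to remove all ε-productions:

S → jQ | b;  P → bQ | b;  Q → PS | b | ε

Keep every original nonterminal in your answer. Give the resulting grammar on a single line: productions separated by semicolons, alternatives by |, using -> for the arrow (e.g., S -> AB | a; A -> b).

Nullable set: {Q}.
S -> jQ: Q nullable, giving j | jQ.
P -> bQ: Q nullable, giving b | bQ.
Drop Q -> ε.
Unchanged (no nullable symbols): S -> b; P -> b; Q -> PS; Q -> b.

S -> b | j | jQ; P -> b | bQ; Q -> b | PS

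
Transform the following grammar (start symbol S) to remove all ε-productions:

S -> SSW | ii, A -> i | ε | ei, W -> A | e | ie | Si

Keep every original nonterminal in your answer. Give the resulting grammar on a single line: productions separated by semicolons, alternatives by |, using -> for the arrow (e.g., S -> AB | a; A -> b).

Nullable set: {A, W}.
S -> SSW: W nullable, giving SS | SSW.
Drop A -> ε.
W -> A: A nullable, giving A.
Unchanged (no nullable symbols): S -> ii; A -> ei; A -> i; W -> Si; W -> e; W -> ie.

S -> SS | ii | SSW; A -> i | ei; W -> A | e | Si | ie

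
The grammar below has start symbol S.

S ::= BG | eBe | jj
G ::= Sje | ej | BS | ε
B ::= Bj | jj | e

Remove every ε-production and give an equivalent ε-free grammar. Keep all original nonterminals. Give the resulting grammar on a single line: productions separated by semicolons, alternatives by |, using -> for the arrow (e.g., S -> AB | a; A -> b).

S -> B | BG | jj | eBe; B -> e | Bj | jj; G -> BS | ej | Sje

Nullable set: {G}.
S -> BG: G nullable, giving B | BG.
Drop G -> ε.
Unchanged (no nullable symbols): S -> eBe; S -> jj; B -> Bj; B -> e; B -> jj; G -> BS; G -> Sje; G -> ej.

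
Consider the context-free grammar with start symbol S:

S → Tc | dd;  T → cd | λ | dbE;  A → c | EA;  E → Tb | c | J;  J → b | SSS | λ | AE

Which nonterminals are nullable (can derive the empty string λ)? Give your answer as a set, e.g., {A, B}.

{E, J, T}

Directly nullable (have an ε-rule): {J, T}.
E is nullable via E -> J (every symbol on the right is already known nullable).
Not nullable: A, S — each has a terminal in every rule's right-hand side or depends on a non-nullable symbol.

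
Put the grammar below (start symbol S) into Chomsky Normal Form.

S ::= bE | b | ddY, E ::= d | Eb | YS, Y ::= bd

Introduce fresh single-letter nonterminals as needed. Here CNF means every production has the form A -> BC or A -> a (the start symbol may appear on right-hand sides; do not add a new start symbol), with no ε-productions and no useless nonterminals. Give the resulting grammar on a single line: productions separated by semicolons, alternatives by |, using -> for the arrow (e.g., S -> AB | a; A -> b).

No ε-productions.
No unit productions to eliminate.
TERM: introduce A -> b, B -> d and substitute in every rule of length ≥2.
BIN: S -> BBY becomes S -> BC, C -> BY.

S -> b | AE | BC; A -> b; B -> d; C -> BY; E -> d | EA | YS; Y -> AB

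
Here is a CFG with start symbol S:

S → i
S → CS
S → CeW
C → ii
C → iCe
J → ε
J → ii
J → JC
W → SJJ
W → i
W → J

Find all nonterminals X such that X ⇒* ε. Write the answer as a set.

{J, W}

Directly nullable (have an ε-rule): {J}.
W is nullable via W -> J (every symbol on the right is already known nullable).
Not nullable: C, S — each has a terminal in every rule's right-hand side or depends on a non-nullable symbol.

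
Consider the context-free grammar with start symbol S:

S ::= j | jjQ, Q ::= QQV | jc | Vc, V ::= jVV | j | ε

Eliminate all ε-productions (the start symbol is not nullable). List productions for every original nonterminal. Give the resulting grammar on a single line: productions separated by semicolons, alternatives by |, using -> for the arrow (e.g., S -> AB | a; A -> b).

S -> j | jjQ; Q -> c | QQ | Vc | jc | QQV; V -> j | jV | jVV

Nullable set: {V}.
Q -> QQV: V nullable, giving QQ | QQV.
Q -> Vc: V nullable, giving Vc | c.
Drop V -> ε.
V -> jVV: V, V nullable, giving j | jV | jVV.
Unchanged (no nullable symbols): S -> j; S -> jjQ; Q -> jc; V -> j.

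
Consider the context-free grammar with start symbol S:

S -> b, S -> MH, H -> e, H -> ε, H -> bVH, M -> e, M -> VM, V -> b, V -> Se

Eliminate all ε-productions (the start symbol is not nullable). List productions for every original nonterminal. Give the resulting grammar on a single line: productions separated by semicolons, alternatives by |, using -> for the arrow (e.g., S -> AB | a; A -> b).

Nullable set: {H}.
S -> MH: H nullable, giving M | MH.
Drop H -> ε.
H -> bVH: H nullable, giving bV | bVH.
Unchanged (no nullable symbols): S -> b; H -> e; M -> VM; M -> e; V -> Se; V -> b.

S -> M | b | MH; H -> e | bV | bVH; M -> e | VM; V -> b | Se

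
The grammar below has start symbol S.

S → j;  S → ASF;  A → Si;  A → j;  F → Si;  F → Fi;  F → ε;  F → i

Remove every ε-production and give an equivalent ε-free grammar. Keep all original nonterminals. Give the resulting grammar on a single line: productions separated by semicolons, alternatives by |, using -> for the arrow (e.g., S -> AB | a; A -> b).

S -> j | AS | ASF; A -> j | Si; F -> i | Fi | Si

Nullable set: {F}.
S -> ASF: F nullable, giving AS | ASF.
Drop F -> ε.
F -> Fi: F nullable, giving Fi | i.
Unchanged (no nullable symbols): S -> j; A -> Si; A -> j; F -> Si; F -> i.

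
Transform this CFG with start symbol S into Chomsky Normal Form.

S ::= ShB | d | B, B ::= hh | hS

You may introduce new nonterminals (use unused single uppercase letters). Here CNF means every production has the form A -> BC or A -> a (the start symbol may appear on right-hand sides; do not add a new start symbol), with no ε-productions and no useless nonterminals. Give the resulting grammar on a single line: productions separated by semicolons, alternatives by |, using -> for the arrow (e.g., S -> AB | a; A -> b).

S -> d | AA | AS | SC; A -> h; B -> AA | AS; C -> AB

No ε-productions.
After unit-elimination: S -> d | hS | hh | ShB; B -> hS | hh.
TERM: introduce A -> h and substitute in every rule of length ≥2.
BIN: S -> SAB becomes S -> SC, C -> AB.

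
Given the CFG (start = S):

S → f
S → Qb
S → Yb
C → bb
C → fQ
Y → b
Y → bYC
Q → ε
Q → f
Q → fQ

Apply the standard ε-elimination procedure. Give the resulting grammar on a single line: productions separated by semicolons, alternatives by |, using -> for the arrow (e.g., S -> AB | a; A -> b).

Nullable set: {Q}.
S -> Qb: Q nullable, giving Qb | b.
C -> fQ: Q nullable, giving f | fQ.
Drop Q -> ε.
Q -> fQ: Q nullable, giving f | fQ.
Unchanged (no nullable symbols): S -> Yb; S -> f; C -> bb; Q -> f; Y -> b; Y -> bYC.

S -> b | f | Qb | Yb; C -> f | bb | fQ; Q -> f | fQ; Y -> b | bYC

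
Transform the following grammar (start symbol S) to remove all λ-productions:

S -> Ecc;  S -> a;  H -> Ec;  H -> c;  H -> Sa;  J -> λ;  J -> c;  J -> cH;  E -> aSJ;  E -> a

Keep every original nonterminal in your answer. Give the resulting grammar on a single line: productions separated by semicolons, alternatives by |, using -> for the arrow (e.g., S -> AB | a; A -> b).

Nullable set: {J}.
E -> aSJ: J nullable, giving aS | aSJ.
Drop J -> λ.
Unchanged (no nullable symbols): S -> Ecc; S -> a; E -> a; H -> Ec; H -> Sa; H -> c; J -> c; J -> cH.

S -> a | Ecc; E -> a | aS | aSJ; H -> c | Ec | Sa; J -> c | cH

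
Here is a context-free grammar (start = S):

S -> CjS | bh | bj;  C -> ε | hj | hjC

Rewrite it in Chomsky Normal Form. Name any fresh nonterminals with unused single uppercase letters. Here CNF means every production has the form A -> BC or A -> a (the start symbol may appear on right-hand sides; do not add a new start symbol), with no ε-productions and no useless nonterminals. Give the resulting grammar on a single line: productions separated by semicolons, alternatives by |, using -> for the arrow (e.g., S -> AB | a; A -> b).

S -> BS | CF | DA | DB; A -> h; B -> j; C -> AB | AE; D -> b; E -> BC; F -> BS

Nullable: {C}; after ε-elimination: S -> bh | bj | jS | CjS; C -> hj | hjC.
No unit productions to eliminate.
TERM: introduce D -> b, A -> h, B -> j and substitute in every rule of length ≥2.
BIN: C -> ABC becomes C -> AE, E -> BC; S -> CBS becomes S -> CF, F -> BS.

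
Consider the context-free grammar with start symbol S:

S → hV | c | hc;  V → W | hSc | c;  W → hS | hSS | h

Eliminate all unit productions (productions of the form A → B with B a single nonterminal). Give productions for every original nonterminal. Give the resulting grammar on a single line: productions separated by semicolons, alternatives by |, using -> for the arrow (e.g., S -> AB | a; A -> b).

S -> c | hV | hc; V -> c | h | hS | hSS | hSc; W -> h | hS | hSS

Unit productions: V->W.
Unit pairs (A ⇒* B via units): (V,W).
S: inherits non-unit rules of {S} → c | hV | hc.
V: inherits non-unit rules of {V, W} → c | h | hS | hSS | hSc.
W: inherits non-unit rules of {W} → h | hS | hSS.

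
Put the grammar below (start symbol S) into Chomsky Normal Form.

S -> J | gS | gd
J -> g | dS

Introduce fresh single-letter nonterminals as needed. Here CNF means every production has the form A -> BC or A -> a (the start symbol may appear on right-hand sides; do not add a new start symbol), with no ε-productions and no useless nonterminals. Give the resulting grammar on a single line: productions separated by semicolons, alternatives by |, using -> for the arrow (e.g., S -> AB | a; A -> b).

No ε-productions.
After unit-elimination: S -> g | dS | gS | gd; J -> g | dS.
TERM: introduce A -> d, B -> g and substitute in every rule of length ≥2.
Drop unreachable/unproductive: J.

S -> g | AS | BA | BS; A -> d; B -> g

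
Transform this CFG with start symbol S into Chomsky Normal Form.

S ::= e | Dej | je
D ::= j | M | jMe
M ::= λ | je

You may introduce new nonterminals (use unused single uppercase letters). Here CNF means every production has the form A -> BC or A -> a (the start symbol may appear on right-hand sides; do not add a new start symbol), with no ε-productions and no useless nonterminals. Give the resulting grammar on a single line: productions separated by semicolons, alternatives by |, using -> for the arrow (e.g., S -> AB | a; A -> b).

Nullable: {D, M}; after ε-elimination: S -> e | ej | je | Dej; D -> M | j | je | jMe; M -> je.
After unit-elimination: S -> e | ej | je | Dej; D -> j | je | jMe; M -> je.
TERM: introduce B -> e, A -> j and substitute in every rule of length ≥2.
BIN: D -> AMB becomes D -> AC, C -> MB; S -> DBA becomes S -> DE, E -> BA.

S -> e | AB | BA | DE; A -> j; B -> e; C -> MB; D -> j | AB | AC; E -> BA; M -> AB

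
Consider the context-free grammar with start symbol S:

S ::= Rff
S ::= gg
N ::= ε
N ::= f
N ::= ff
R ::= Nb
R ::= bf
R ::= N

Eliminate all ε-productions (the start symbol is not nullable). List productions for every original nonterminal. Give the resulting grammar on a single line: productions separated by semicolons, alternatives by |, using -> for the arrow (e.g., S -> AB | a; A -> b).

Nullable set: {N, R}.
S -> Rff: R nullable, giving Rff | ff.
Drop N -> ε.
R -> N: N nullable, giving N.
R -> Nb: N nullable, giving Nb | b.
Unchanged (no nullable symbols): S -> gg; N -> f; N -> ff; R -> bf.

S -> ff | gg | Rff; N -> f | ff; R -> N | b | Nb | bf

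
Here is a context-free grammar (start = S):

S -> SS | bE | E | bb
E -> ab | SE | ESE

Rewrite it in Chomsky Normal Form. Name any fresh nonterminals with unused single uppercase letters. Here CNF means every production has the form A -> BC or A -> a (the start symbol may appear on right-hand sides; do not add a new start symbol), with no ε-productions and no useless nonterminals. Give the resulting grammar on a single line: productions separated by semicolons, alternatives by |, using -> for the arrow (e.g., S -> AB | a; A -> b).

No ε-productions.
After unit-elimination: S -> SE | SS | ab | bE | bb | ESE; E -> SE | ab | ESE.
TERM: introduce A -> a, B -> b and substitute in every rule of length ≥2.
BIN: E -> ESE becomes E -> EC, C -> SE; S -> ESE becomes S -> ED, D -> SE.

S -> AB | BB | BE | ED | SE | SS; A -> a; B -> b; C -> SE; D -> SE; E -> AB | EC | SE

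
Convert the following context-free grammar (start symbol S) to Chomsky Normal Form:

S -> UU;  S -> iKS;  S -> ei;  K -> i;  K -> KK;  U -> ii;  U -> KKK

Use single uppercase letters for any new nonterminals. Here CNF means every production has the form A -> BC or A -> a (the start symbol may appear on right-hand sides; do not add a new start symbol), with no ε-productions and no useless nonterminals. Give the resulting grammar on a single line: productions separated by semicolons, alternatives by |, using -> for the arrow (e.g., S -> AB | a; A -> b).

S -> AB | BC | UU; A -> e; B -> i; C -> KS; D -> KK; K -> i | KK; U -> BB | KD

No ε-productions.
No unit productions to eliminate.
TERM: introduce A -> e, B -> i and substitute in every rule of length ≥2.
BIN: S -> BKS becomes S -> BC, C -> KS; U -> KKK becomes U -> KD, D -> KK.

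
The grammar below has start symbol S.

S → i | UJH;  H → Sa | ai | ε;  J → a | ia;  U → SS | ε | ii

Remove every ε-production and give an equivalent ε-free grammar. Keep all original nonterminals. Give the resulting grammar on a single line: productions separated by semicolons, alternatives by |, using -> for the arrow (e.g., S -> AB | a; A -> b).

S -> J | i | JH | UJ | UJH; H -> Sa | ai; J -> a | ia; U -> SS | ii

Nullable set: {H, U}.
S -> UJH: U, H nullable, giving J | JH | UJ | UJH.
Drop H -> ε.
Drop U -> ε.
Unchanged (no nullable symbols): S -> i; H -> Sa; H -> ai; J -> a; J -> ia; U -> SS; U -> ii.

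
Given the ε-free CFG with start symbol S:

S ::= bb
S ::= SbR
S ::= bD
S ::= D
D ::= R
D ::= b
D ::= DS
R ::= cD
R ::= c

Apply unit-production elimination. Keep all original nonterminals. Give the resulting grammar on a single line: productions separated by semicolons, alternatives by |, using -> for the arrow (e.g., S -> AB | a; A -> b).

Unit productions: D->R, S->D.
Unit pairs (A ⇒* B via units): (D,R), (S,D), (S,R).
S: inherits non-unit rules of {D, R, S} → DS | SbR | b | bD | bb | c | cD.
D: inherits non-unit rules of {D, R} → DS | b | c | cD.
R: inherits non-unit rules of {R} → c | cD.

S -> b | c | DS | bD | bb | cD | SbR; D -> b | c | DS | cD; R -> c | cD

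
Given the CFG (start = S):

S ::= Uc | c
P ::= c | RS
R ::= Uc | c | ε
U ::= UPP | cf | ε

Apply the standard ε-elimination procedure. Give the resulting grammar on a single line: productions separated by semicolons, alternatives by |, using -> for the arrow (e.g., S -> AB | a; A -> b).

Nullable set: {R, U}.
S -> Uc: U nullable, giving Uc | c.
P -> RS: R nullable, giving RS | S.
Drop R -> ε.
R -> Uc: U nullable, giving Uc | c.
Drop U -> ε.
U -> UPP: U nullable, giving PP | UPP.
Unchanged (no nullable symbols): S -> c; P -> c; R -> c; U -> cf.

S -> c | Uc; P -> S | c | RS; R -> c | Uc; U -> PP | cf | UPP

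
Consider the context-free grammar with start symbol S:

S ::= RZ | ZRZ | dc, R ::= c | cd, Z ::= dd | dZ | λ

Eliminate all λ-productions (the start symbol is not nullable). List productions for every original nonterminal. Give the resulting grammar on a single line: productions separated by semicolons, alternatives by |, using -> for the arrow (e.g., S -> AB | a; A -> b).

Nullable set: {Z}.
S -> RZ: Z nullable, giving R | RZ.
S -> ZRZ: Z, Z nullable, giving R | RZ | ZR | ZRZ.
Drop Z -> λ.
Z -> dZ: Z nullable, giving d | dZ.
Unchanged (no nullable symbols): S -> dc; R -> c; R -> cd; Z -> dd.

S -> R | RZ | ZR | dc | ZRZ; R -> c | cd; Z -> d | dZ | dd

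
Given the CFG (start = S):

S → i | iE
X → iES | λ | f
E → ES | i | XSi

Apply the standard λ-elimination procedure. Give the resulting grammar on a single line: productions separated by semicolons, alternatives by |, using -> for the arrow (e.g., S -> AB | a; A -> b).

Nullable set: {X}.
E -> XSi: X nullable, giving Si | XSi.
Drop X -> λ.
Unchanged (no nullable symbols): S -> i; S -> iE; E -> ES; E -> i; X -> f; X -> iES.

S -> i | iE; E -> i | ES | Si | XSi; X -> f | iES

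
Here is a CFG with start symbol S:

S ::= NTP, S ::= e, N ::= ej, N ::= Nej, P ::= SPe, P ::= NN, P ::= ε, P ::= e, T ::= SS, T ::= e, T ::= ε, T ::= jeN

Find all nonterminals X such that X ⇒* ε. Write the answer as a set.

Directly nullable (have an ε-rule): {P, T}.
Not nullable: N, S — each has a terminal in every rule's right-hand side or depends on a non-nullable symbol.

{P, T}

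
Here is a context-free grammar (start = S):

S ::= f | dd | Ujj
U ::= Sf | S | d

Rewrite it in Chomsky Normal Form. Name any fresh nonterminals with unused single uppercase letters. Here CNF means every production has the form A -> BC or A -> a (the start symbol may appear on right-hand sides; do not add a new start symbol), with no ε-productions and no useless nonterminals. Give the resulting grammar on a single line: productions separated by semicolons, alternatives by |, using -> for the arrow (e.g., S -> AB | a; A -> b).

S -> f | BB | UD; A -> j; B -> d; C -> f; D -> AA; E -> AA; U -> d | f | BB | SC | UE

No ε-productions.
After unit-elimination: S -> f | dd | Ujj; U -> d | f | Sf | dd | Ujj.
TERM: introduce B -> d, C -> f, A -> j and substitute in every rule of length ≥2.
BIN: S -> UAA becomes S -> UD, D -> AA; U -> UAA becomes U -> UE, E -> AA.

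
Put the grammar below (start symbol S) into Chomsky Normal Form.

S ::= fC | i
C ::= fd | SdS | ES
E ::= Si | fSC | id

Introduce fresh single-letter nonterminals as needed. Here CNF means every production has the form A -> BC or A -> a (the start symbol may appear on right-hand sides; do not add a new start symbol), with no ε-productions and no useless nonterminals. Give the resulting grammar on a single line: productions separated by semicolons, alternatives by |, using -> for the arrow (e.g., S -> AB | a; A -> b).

No ε-productions.
No unit productions to eliminate.
TERM: introduce A -> d, B -> f, D -> i and substitute in every rule of length ≥2.
BIN: C -> SAS becomes C -> SF, F -> AS; E -> BSC becomes E -> BG, G -> SC.

S -> i | BC; A -> d; B -> f; C -> BA | ES | SF; D -> i; E -> BG | DA | SD; F -> AS; G -> SC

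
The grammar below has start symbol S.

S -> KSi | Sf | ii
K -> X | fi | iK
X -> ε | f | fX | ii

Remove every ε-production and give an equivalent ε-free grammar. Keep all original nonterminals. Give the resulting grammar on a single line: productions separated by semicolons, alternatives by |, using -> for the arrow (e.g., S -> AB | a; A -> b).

Nullable set: {K, X}.
S -> KSi: K nullable, giving KSi | Si.
K -> X: X nullable, giving X.
K -> iK: K nullable, giving i | iK.
Drop X -> ε.
X -> fX: X nullable, giving f | fX.
Unchanged (no nullable symbols): S -> Sf; S -> ii; K -> fi; X -> f; X -> ii.

S -> Sf | Si | ii | KSi; K -> X | i | fi | iK; X -> f | fX | ii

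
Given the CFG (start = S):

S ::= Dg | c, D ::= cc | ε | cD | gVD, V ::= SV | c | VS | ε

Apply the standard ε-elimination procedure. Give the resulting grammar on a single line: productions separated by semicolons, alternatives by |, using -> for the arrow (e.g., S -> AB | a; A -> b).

S -> c | g | Dg; D -> c | g | cD | cc | gD | gV | gVD; V -> S | c | SV | VS

Nullable set: {D, V}.
S -> Dg: D nullable, giving Dg | g.
Drop D -> ε.
D -> cD: D nullable, giving c | cD.
D -> gVD: V, D nullable, giving g | gD | gV | gVD.
Drop V -> ε.
V -> SV: V nullable, giving S | SV.
V -> VS: V nullable, giving S | VS.
Unchanged (no nullable symbols): S -> c; D -> cc; V -> c.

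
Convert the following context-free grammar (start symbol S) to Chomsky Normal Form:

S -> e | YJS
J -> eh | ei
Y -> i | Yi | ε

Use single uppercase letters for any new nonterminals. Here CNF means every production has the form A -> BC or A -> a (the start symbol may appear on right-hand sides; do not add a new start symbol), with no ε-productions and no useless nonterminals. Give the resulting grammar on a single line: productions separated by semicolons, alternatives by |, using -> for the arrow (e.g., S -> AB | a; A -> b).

S -> e | JS | YD; A -> e; B -> h; C -> i; D -> JS; J -> AB | AC; Y -> i | YC

Nullable: {Y}; after ε-elimination: S -> e | JS | YJS; J -> eh | ei; Y -> i | Yi.
No unit productions to eliminate.
TERM: introduce A -> e, B -> h, C -> i and substitute in every rule of length ≥2.
BIN: S -> YJS becomes S -> YD, D -> JS.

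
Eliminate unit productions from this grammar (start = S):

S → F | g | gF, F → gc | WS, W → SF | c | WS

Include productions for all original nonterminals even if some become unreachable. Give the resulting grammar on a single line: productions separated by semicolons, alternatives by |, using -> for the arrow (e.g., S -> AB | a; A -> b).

S -> g | WS | gF | gc; F -> WS | gc; W -> c | SF | WS

Unit productions: S->F.
Unit pairs (A ⇒* B via units): (S,F).
S: inherits non-unit rules of {F, S} → WS | g | gF | gc.
F: inherits non-unit rules of {F} → WS | gc.
W: inherits non-unit rules of {W} → SF | WS | c.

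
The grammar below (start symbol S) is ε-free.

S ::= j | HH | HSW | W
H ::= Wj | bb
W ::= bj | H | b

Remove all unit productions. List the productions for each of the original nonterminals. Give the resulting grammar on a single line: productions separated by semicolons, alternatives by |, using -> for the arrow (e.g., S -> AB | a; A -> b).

Unit productions: S->W, W->H.
Unit pairs (A ⇒* B via units): (S,H), (S,W), (W,H).
S: inherits non-unit rules of {H, S, W} → HH | HSW | Wj | b | bb | bj | j.
H: inherits non-unit rules of {H} → Wj | bb.
W: inherits non-unit rules of {H, W} → Wj | b | bb | bj.

S -> b | j | HH | Wj | bb | bj | HSW; H -> Wj | bb; W -> b | Wj | bb | bj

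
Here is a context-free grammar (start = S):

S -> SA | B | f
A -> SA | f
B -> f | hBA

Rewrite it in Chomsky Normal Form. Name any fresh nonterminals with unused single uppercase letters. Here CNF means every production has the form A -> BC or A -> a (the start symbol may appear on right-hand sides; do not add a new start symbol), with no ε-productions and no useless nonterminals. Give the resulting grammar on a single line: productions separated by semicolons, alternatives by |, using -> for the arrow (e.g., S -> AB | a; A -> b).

S -> f | CE | SA; A -> f | SA; B -> f | CD; C -> h; D -> BA; E -> BA

No ε-productions.
After unit-elimination: S -> f | SA | hBA; A -> f | SA; B -> f | hBA.
TERM: introduce C -> h and substitute in every rule of length ≥2.
BIN: B -> CBA becomes B -> CD, D -> BA; S -> CBA becomes S -> CE, E -> BA.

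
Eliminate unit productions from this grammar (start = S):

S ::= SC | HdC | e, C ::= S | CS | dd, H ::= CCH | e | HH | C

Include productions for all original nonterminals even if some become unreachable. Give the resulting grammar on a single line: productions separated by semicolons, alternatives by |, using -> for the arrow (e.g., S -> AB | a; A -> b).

Unit productions: C->S, H->C.
Unit pairs (A ⇒* B via units): (C,S), (H,C), (H,S).
S: inherits non-unit rules of {S} → HdC | SC | e.
C: inherits non-unit rules of {C, S} → CS | HdC | SC | dd | e.
H: inherits non-unit rules of {C, H, S} → CCH | CS | HH | HdC | SC | dd | e.

S -> e | SC | HdC; C -> e | CS | SC | dd | HdC; H -> e | CS | HH | SC | dd | CCH | HdC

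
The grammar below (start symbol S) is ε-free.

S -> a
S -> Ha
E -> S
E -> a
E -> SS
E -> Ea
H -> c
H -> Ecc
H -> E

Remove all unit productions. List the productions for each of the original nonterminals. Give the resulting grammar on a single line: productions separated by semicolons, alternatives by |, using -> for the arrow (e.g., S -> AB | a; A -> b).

Unit productions: E->S, H->E.
Unit pairs (A ⇒* B via units): (E,S), (H,E), (H,S).
S: inherits non-unit rules of {S} → Ha | a.
E: inherits non-unit rules of {E, S} → Ea | Ha | SS | a.
H: inherits non-unit rules of {E, H, S} → Ea | Ecc | Ha | SS | a | c.

S -> a | Ha; E -> a | Ea | Ha | SS; H -> a | c | Ea | Ha | SS | Ecc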